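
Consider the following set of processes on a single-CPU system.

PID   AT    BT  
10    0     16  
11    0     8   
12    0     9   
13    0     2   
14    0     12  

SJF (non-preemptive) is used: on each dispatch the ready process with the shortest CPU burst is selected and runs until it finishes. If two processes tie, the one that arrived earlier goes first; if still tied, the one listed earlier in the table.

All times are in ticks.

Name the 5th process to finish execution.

Gantt: | 13 0-2 | 11 2-10 | 12 10-19 | 14 19-31 | 10 31-47 |
Completion: 10=47  11=10  12=19  13=2  14=31
Finish order: 13 → 11 → 12 → 14 → 10

10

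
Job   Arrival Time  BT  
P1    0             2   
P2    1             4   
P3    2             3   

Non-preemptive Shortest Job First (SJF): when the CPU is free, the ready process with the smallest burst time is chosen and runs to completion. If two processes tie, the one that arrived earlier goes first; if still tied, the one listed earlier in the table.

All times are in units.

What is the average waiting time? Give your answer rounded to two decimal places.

Gantt: | P1 0-2 | P3 2-5 | P2 5-9 |
Completion: P1=2  P2=9  P3=5
Waiting times: P1=0, P2=4, P3=0
Average waiting = (0+4+0) / 3 = 4/3 = 1.33

1.33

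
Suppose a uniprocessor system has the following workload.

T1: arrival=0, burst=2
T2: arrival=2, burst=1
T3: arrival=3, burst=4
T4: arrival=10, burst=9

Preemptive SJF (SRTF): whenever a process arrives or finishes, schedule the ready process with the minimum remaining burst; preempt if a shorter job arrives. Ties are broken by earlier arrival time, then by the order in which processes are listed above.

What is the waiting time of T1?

Gantt: | T1 0-2 | T2 2-3 | T3 3-7 | idle 7-10 | T4 10-19 |
Completion: T1=2  T2=3  T3=7  T4=19
Waiting(T1) = turnaround − burst = 2 − 2 = 0

0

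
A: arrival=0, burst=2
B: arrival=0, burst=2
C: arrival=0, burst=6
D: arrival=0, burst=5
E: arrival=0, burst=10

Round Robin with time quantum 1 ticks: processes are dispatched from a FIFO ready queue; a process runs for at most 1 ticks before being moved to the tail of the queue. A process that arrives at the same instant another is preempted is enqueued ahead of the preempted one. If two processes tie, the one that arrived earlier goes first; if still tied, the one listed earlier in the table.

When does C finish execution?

20

Gantt: | A 0-1 | B 1-2 | C 2-3 | D 3-4 | E 4-5 | A 5-6 | B 6-7 | C 7-8 | D 8-9 | E 9-10 | C 10-11 | D 11-12 | E 12-13 | C 13-14 | D 14-15 | E 15-16 | C 16-17 | D 17-18 | E 18-19 | C 19-20 | E 20-25 |
Completion: A=6  B=7  C=20  D=18  E=25
Turnaround (C−A): A=6  B=7  C=20  D=18  E=25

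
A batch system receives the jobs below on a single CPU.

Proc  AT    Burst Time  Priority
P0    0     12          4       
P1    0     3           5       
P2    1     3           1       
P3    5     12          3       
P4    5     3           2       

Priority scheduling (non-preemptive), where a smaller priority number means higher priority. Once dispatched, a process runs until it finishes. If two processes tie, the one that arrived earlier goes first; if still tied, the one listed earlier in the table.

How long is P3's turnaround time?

Schedule: | P0 0-12 | P2 12-15 | P4 15-18 | P3 18-30 | P1 30-33 |
Completion: P0=12  P1=33  P2=15  P3=30  P4=18
Turnaround (C−A): P0=12  P1=33  P2=14  P3=25  P4=13
Turnaround(P3) = completion − arrival = 30 − 5 = 25

25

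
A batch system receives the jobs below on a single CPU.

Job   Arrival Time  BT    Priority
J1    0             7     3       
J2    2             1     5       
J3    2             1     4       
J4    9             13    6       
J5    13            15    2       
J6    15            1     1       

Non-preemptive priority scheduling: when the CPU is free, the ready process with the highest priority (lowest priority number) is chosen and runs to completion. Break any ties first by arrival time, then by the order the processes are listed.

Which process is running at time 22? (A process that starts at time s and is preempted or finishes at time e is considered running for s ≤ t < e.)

J6

Gantt: | J1 0-7 | J3 7-8 | J2 8-9 | J4 9-22 | J6 22-23 | J5 23-38 |
Completion: J1=7  J2=9  J3=8  J4=22  J5=38  J6=23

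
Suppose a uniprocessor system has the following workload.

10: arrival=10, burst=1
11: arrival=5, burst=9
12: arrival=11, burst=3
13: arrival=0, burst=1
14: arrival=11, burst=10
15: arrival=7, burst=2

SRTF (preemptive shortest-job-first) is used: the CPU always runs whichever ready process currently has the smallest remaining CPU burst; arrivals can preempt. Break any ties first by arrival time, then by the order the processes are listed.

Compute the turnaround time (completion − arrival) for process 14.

19

Gantt: | 13 0-1 | idle 1-5 | 11 5-7 | 15 7-9 | 11 9-10 | 10 10-11 | 12 11-14 | 11 14-20 | 14 20-30 |
Completion: 10=11  11=20  12=14  13=1  14=30  15=9
Turnaround (C−A): 10=1  11=15  12=3  13=1  14=19  15=2
Turnaround(14) = completion − arrival = 30 − 11 = 19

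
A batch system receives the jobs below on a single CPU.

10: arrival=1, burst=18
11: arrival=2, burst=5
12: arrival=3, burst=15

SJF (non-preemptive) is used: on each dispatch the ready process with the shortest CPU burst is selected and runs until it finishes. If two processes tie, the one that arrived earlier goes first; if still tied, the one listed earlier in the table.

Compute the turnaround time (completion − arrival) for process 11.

22

Timeline: | idle 0-1 | 10 1-19 | 11 19-24 | 12 24-39 |
Completion: 10=19  11=24  12=39
Turnaround (C−A): 10=18  11=22  12=36
Turnaround(11) = completion − arrival = 24 − 2 = 22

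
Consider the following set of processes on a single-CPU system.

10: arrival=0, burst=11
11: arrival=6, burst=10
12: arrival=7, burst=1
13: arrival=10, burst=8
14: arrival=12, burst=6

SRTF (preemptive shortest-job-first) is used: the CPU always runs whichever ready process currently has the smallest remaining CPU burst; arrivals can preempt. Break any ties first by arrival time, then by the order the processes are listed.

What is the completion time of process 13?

26

Gantt: | 10 0-7 | 12 7-8 | 10 8-12 | 14 12-18 | 13 18-26 | 11 26-36 |
Completion: 10=12  11=36  12=8  13=26  14=18
Turnaround (C−A): 10=12  11=30  12=1  13=16  14=6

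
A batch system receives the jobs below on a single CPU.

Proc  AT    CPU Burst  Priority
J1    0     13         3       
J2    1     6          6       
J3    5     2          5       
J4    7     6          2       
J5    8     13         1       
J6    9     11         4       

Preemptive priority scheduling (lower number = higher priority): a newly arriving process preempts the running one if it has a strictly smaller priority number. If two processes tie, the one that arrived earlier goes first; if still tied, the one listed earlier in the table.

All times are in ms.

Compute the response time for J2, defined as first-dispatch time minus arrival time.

Timeline: | J1 0-7 | J4 7-8 | J5 8-21 | J4 21-26 | J1 26-32 | J6 32-43 | J3 43-45 | J2 45-51 |
Completion: J1=32  J2=51  J3=45  J4=26  J5=21  J6=43
Turnaround (C−A): J1=32  J2=50  J3=40  J4=19  J5=13  J6=34
Response(J2) = first start − arrival = 45 − 1 = 44

44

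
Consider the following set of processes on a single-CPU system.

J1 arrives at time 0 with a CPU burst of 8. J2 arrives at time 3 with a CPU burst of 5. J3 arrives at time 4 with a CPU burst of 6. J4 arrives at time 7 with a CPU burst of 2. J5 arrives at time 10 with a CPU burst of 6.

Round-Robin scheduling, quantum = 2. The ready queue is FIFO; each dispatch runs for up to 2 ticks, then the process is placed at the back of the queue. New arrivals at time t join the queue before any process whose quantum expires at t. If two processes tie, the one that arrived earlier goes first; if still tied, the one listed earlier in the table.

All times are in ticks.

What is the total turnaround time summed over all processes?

Timeline: | J1 0-4 | J2 4-6 | J3 6-8 | J1 8-10 | J2 10-12 | J4 12-14 | J3 14-16 | J5 16-18 | J1 18-20 | J2 20-21 | J3 21-23 | J5 23-27 |
Completion: J1=20  J2=21  J3=23  J4=14  J5=27
Turnaround (C−A): J1=20  J2=18  J3=19  J4=7  J5=17
Turnaround = completion − arrival: J1=20, J2=18, J3=19, J4=7, J5=17
Total turnaround = 20 + 18 + 19 + 7 + 17 = 81

81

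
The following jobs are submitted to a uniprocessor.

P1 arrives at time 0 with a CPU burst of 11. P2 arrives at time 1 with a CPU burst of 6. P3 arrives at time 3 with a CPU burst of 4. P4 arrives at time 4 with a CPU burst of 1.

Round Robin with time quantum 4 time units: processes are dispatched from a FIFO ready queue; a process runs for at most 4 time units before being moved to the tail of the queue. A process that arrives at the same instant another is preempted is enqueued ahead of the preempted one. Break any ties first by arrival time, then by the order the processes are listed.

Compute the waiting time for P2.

Gantt: | P1 0-4 | P2 4-8 | P3 8-12 | P4 12-13 | P1 13-17 | P2 17-19 | P1 19-22 |
Completion: P1=22  P2=19  P3=12  P4=13
Waiting(P2) = turnaround − burst = 18 − 6 = 12

12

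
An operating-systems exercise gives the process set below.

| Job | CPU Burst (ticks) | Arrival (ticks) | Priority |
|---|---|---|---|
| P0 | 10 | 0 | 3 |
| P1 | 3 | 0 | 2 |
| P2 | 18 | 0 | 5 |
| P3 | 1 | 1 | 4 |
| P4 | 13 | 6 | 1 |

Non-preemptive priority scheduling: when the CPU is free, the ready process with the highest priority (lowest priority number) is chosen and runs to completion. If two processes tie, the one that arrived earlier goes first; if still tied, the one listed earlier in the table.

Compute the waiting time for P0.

3

Schedule: | P1 0-3 | P0 3-13 | P4 13-26 | P3 26-27 | P2 27-45 |
Completion: P0=13  P1=3  P2=45  P3=27  P4=26
Turnaround (C−A): P0=13  P1=3  P2=45  P3=26  P4=20
Waiting(P0) = turnaround − burst = 13 − 10 = 3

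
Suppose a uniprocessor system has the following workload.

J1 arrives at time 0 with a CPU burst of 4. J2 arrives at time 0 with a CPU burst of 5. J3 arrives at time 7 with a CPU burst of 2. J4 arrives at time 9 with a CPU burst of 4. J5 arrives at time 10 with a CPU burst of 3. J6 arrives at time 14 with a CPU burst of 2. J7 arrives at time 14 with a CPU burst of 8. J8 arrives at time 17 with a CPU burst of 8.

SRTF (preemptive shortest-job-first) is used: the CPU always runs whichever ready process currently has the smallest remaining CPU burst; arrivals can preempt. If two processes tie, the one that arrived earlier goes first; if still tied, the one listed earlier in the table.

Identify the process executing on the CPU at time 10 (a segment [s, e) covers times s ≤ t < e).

Schedule: | J1 0-4 | J2 4-9 | J3 9-11 | J5 11-14 | J6 14-16 | J4 16-20 | J7 20-28 | J8 28-36 |
Completion: J1=4  J2=9  J3=11  J4=20  J5=14  J6=16  J7=28  J8=36
Turnaround (C−A): J1=4  J2=9  J3=4  J4=11  J5=4  J6=2  J7=14  J8=19

J3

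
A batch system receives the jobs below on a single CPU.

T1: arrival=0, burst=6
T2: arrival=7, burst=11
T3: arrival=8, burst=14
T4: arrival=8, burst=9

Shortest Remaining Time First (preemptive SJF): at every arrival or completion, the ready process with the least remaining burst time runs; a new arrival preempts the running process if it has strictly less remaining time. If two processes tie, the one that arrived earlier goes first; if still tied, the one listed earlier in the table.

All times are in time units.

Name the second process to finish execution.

Gantt: | T1 0-6 | idle 6-7 | T2 7-8 | T4 8-17 | T2 17-27 | T3 27-41 |
Completion: T1=6  T2=27  T3=41  T4=17
Turnaround (C−A): T1=6  T2=20  T3=33  T4=9
Finish order: T1 → T4 → T2 → T3

T4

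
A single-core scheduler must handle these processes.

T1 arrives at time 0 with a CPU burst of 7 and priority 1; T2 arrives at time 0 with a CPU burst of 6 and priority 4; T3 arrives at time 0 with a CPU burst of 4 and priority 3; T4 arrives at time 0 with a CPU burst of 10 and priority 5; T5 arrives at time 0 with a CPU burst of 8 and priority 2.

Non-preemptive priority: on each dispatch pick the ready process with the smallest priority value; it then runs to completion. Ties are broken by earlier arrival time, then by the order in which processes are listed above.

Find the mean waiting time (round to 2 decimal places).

Gantt: | T1 0-7 | T5 7-15 | T3 15-19 | T2 19-25 | T4 25-35 |
Completion: T1=7  T2=25  T3=19  T4=35  T5=15
Waiting times: T1=0, T2=19, T3=15, T4=25, T5=7
Average waiting = (0+19+15+25+7) / 5 = 66/5 = 13.20

13.20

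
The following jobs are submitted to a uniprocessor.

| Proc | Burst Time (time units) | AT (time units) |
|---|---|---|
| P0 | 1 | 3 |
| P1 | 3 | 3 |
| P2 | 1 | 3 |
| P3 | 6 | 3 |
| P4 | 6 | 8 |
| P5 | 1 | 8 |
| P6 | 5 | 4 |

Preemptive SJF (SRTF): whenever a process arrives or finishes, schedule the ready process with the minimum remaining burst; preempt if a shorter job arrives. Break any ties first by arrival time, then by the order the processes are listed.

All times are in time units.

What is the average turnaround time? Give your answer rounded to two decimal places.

7.71

Timeline: | idle 0-3 | P0 3-4 | P2 4-5 | P1 5-8 | P5 8-9 | P6 9-14 | P3 14-20 | P4 20-26 |
Completion: P0=4  P1=8  P2=5  P3=20  P4=26  P5=9  P6=14
Turnaround (C−A): P0=1  P1=5  P2=2  P3=17  P4=18  P5=1  P6=10
Turnaround times: P0=1, P1=5, P2=2, P3=17, P4=18, P5=1, P6=10
Average turnaround = (1+5+2+17+18+1+10) / 7 = 54/7 = 7.71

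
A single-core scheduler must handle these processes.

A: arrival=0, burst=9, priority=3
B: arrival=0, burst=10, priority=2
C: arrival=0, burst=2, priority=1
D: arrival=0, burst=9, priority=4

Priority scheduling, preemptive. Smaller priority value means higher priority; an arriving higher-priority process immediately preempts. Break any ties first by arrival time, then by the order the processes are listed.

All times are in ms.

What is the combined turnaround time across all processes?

65

Timeline: | C 0-2 | B 2-12 | A 12-21 | D 21-30 |
Completion: A=21  B=12  C=2  D=30
Turnaround (C−A): A=21  B=12  C=2  D=30
Turnaround = completion − arrival: A=21, B=12, C=2, D=30
Total turnaround = 21 + 12 + 2 + 30 = 65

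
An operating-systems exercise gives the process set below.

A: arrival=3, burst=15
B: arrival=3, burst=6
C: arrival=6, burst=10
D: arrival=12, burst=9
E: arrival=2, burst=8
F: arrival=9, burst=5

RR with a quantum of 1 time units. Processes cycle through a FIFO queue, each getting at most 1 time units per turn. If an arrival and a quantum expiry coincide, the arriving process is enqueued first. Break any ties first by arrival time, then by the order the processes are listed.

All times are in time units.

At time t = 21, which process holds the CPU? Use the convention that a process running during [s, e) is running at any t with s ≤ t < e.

A

Timeline: | idle 0-2 | E 2-3 | A 3-4 | B 4-5 | E 5-6 | A 6-7 | B 7-8 | C 8-9 | E 9-10 | A 10-11 | B 11-12 | F 12-13 | C 13-14 | E 14-15 | A 15-16 | D 16-17 | B 17-18 | F 18-19 | C 19-20 | E 20-21 | A 21-22 | D 22-23 | B 23-24 | F 24-25 | C 25-26 | E 26-27 | A 27-28 | D 28-29 | B 29-30 | F 30-31 | C 31-32 | E 32-33 | A 33-34 | D 34-35 | F 35-36 | C 36-37 | E 37-38 | A 38-39 | D 39-40 | C 40-41 | A 41-42 | D 42-43 | C 43-44 | A 44-45 | D 45-46 | C 46-47 | A 47-48 | D 48-49 | C 49-50 | A 50-51 | D 51-52 | A 52-55 |
Completion: A=55  B=30  C=50  D=52  E=38  F=36
Turnaround (C−A): A=52  B=27  C=44  D=40  E=36  F=27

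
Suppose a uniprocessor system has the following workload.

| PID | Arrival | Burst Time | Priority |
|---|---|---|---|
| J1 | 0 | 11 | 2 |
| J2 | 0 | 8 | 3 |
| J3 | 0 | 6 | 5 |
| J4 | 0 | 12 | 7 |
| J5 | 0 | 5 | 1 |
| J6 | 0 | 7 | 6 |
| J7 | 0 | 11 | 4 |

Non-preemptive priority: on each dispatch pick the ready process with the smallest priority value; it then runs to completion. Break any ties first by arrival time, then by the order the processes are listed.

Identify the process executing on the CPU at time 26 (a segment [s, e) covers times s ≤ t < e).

Timeline: | J5 0-5 | J1 5-16 | J2 16-24 | J7 24-35 | J3 35-41 | J6 41-48 | J4 48-60 |
Completion: J1=16  J2=24  J3=41  J4=60  J5=5  J6=48  J7=35
Turnaround (C−A): J1=16  J2=24  J3=41  J4=60  J5=5  J6=48  J7=35

J7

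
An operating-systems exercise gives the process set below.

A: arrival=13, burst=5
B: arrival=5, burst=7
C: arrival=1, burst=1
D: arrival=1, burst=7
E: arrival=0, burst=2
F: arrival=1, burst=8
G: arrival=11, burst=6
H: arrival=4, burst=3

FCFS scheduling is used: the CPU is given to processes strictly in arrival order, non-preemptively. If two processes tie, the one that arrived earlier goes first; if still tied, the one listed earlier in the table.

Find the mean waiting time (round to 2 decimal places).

10.00

Timeline: | E 0-2 | C 2-3 | D 3-10 | F 10-18 | H 18-21 | B 21-28 | G 28-34 | A 34-39 |
Completion: A=39  B=28  C=3  D=10  E=2  F=18  G=34  H=21
Waiting times: A=21, B=16, C=1, D=2, E=0, F=9, G=17, H=14
Average waiting = (21+16+1+2+0+9+17+14) / 8 = 80/8 = 10.00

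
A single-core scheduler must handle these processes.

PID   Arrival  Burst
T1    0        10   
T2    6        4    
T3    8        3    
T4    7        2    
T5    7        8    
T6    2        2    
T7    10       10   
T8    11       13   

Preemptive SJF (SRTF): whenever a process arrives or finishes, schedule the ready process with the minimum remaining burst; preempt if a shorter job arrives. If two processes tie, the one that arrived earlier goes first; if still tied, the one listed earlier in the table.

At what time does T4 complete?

Timeline: | T1 0-2 | T6 2-4 | T1 4-6 | T2 6-7 | T4 7-9 | T2 9-12 | T3 12-15 | T1 15-21 | T5 21-29 | T7 29-39 | T8 39-52 |
Completion: T1=21  T2=12  T3=15  T4=9  T5=29  T6=4  T7=39  T8=52

9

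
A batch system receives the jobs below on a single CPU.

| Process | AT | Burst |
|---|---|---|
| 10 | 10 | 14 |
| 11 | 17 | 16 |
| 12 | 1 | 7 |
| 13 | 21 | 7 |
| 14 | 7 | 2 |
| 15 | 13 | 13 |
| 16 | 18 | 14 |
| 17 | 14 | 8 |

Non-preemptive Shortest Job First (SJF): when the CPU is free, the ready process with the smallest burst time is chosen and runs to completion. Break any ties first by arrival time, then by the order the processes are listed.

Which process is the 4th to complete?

13

Gantt: | idle 0-1 | 12 1-8 | 14 8-10 | 10 10-24 | 13 24-31 | 17 31-39 | 15 39-52 | 16 52-66 | 11 66-82 |
Completion: 10=24  11=82  12=8  13=31  14=10  15=52  16=66  17=39
Finish order: 12 → 14 → 10 → 13 → 17 → 15 → 16 → 11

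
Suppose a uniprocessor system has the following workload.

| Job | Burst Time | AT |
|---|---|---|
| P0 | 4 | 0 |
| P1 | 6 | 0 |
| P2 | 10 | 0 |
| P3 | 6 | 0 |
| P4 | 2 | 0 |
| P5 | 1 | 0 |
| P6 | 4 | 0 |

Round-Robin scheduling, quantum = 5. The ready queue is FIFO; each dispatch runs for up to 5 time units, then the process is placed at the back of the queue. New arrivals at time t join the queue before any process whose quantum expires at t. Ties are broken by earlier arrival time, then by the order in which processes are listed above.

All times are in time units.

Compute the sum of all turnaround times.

165

Gantt: | P0 0-4 | P1 4-9 | P2 9-14 | P3 14-19 | P4 19-21 | P5 21-22 | P6 22-26 | P1 26-27 | P2 27-32 | P3 32-33 |
Completion: P0=4  P1=27  P2=32  P3=33  P4=21  P5=22  P6=26
Turnaround (C−A): P0=4  P1=27  P2=32  P3=33  P4=21  P5=22  P6=26
Turnaround = completion − arrival: P0=4, P1=27, P2=32, P3=33, P4=21, P5=22, P6=26
Total turnaround = 4 + 27 + 32 + 33 + 21 + 22 + 26 = 165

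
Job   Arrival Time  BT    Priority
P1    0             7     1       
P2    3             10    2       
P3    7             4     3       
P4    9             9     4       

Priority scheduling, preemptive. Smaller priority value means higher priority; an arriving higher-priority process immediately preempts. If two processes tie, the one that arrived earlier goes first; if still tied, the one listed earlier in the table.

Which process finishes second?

P2

Schedule: | P1 0-7 | P2 7-17 | P3 17-21 | P4 21-30 |
Completion: P1=7  P2=17  P3=21  P4=30
Finish order: P1 → P2 → P3 → P4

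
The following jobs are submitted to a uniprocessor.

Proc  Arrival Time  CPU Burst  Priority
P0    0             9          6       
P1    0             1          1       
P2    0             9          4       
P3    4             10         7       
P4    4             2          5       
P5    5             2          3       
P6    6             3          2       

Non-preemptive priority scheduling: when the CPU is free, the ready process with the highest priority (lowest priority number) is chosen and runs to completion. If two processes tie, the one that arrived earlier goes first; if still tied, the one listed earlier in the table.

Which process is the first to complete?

Schedule: | P1 0-1 | P2 1-10 | P6 10-13 | P5 13-15 | P4 15-17 | P0 17-26 | P3 26-36 |
Completion: P0=26  P1=1  P2=10  P3=36  P4=17  P5=15  P6=13
Finish order: P1 → P2 → P6 → P5 → P4 → P0 → P3

P1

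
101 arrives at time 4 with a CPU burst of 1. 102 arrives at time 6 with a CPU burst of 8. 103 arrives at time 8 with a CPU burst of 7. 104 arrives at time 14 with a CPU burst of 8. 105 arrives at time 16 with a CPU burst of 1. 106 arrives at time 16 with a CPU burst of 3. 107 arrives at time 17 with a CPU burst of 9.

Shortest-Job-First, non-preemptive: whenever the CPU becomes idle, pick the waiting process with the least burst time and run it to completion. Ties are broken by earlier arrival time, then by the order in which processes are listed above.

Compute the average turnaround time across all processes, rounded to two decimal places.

Timeline: | idle 0-4 | 101 4-5 | idle 5-6 | 102 6-14 | 103 14-21 | 105 21-22 | 106 22-25 | 104 25-33 | 107 33-42 |
Completion: 101=5  102=14  103=21  104=33  105=22  106=25  107=42
Turnaround (C−A): 101=1  102=8  103=13  104=19  105=6  106=9  107=25
Turnaround times: 101=1, 102=8, 103=13, 104=19, 105=6, 106=9, 107=25
Average turnaround = (1+8+13+19+6+9+25) / 7 = 81/7 = 11.57

11.57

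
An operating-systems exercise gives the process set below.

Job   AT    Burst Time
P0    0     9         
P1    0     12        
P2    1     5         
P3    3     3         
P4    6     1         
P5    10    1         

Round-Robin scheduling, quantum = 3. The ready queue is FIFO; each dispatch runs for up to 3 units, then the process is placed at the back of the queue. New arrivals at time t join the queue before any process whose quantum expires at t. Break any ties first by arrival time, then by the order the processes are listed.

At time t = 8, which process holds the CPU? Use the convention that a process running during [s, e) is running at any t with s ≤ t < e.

Timeline: | P0 0-3 | P1 3-6 | P2 6-9 | P3 9-12 | P0 12-15 | P4 15-16 | P1 16-19 | P2 19-21 | P5 21-22 | P0 22-25 | P1 25-31 |
Completion: P0=25  P1=31  P2=21  P3=12  P4=16  P5=22

P2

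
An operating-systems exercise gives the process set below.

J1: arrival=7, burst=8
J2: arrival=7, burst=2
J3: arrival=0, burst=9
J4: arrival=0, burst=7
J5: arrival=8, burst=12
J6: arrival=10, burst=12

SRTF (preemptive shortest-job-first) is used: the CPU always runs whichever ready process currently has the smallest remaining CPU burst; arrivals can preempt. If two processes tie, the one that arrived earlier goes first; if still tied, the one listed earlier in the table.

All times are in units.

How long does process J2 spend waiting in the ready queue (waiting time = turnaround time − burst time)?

Gantt: | J4 0-7 | J2 7-9 | J1 9-17 | J3 17-26 | J5 26-38 | J6 38-50 |
Completion: J1=17  J2=9  J3=26  J4=7  J5=38  J6=50
Waiting(J2) = turnaround − burst = 2 − 2 = 0

0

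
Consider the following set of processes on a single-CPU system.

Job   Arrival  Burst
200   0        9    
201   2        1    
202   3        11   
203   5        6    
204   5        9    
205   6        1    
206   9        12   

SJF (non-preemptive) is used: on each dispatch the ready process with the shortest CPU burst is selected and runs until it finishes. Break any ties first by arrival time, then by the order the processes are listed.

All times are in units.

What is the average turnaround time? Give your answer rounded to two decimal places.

Schedule: | 200 0-9 | 201 9-10 | 205 10-11 | 203 11-17 | 204 17-26 | 202 26-37 | 206 37-49 |
Completion: 200=9  201=10  202=37  203=17  204=26  205=11  206=49
Turnaround times: 200=9, 201=8, 202=34, 203=12, 204=21, 205=5, 206=40
Average turnaround = (9+8+34+12+21+5+40) / 7 = 129/7 = 18.43

18.43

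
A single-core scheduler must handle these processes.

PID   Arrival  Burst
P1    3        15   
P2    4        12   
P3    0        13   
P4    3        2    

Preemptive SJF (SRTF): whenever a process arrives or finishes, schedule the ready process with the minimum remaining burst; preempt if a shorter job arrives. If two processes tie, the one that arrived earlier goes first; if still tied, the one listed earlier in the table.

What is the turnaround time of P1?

39

Timeline: | P3 0-3 | P4 3-5 | P3 5-15 | P2 15-27 | P1 27-42 |
Completion: P1=42  P2=27  P3=15  P4=5
Turnaround(P1) = completion − arrival = 42 − 3 = 39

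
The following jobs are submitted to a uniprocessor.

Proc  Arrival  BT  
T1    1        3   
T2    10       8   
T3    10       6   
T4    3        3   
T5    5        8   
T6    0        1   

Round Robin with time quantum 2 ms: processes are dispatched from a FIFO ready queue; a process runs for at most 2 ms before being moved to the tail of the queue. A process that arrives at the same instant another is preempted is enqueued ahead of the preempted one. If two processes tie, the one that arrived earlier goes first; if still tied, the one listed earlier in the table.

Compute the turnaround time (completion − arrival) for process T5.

18

Gantt: | T6 0-1 | T1 1-3 | T4 3-5 | T1 5-6 | T5 6-8 | T4 8-9 | T5 9-11 | T2 11-13 | T3 13-15 | T5 15-17 | T2 17-19 | T3 19-21 | T5 21-23 | T2 23-25 | T3 25-27 | T2 27-29 |
Completion: T1=6  T2=29  T3=27  T4=9  T5=23  T6=1
Turnaround(T5) = completion − arrival = 23 − 5 = 18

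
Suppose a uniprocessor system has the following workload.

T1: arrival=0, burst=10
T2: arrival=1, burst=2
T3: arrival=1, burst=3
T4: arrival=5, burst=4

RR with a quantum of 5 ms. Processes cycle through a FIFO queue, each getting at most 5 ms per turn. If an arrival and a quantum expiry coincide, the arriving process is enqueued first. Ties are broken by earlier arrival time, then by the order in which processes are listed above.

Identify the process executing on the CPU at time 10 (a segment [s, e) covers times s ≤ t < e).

T4

Schedule: | T1 0-5 | T2 5-7 | T3 7-10 | T4 10-14 | T1 14-19 |
Completion: T1=19  T2=7  T3=10  T4=14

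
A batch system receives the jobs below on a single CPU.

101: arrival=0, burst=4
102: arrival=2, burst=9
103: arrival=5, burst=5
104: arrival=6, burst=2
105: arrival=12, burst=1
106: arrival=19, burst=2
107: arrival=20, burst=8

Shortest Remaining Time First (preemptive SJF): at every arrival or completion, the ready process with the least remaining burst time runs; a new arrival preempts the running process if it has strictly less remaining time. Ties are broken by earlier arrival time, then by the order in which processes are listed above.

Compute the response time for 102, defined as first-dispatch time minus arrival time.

Timeline: | 101 0-4 | 102 4-5 | 103 5-6 | 104 6-8 | 103 8-12 | 105 12-13 | 102 13-21 | 106 21-23 | 107 23-31 |
Completion: 101=4  102=21  103=12  104=8  105=13  106=23  107=31
Turnaround (C−A): 101=4  102=19  103=7  104=2  105=1  106=4  107=11
Response(102) = first start − arrival = 4 − 2 = 2

2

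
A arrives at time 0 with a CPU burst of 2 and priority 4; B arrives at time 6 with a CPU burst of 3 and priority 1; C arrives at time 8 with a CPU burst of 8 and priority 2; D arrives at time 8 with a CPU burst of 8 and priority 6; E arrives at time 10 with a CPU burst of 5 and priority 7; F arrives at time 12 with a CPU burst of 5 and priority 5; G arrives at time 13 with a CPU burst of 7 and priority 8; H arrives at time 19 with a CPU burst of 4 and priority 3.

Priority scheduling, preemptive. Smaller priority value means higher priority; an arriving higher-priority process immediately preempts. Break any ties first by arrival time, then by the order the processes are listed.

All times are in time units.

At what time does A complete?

2

Schedule: | A 0-2 | idle 2-6 | B 6-9 | C 9-17 | F 17-19 | H 19-23 | F 23-26 | D 26-34 | E 34-39 | G 39-46 |
Completion: A=2  B=9  C=17  D=34  E=39  F=26  G=46  H=23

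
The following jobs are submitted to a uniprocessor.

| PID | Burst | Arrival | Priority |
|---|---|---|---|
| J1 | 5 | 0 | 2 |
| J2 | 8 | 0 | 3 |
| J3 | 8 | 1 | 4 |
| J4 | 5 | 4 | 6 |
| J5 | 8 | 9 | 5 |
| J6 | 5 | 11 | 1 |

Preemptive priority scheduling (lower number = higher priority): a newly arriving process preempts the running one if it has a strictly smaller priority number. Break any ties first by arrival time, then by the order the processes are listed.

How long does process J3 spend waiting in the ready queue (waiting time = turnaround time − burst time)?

Timeline: | J1 0-5 | J2 5-11 | J6 11-16 | J2 16-18 | J3 18-26 | J5 26-34 | J4 34-39 |
Completion: J1=5  J2=18  J3=26  J4=39  J5=34  J6=16
Waiting(J3) = turnaround − burst = 25 − 8 = 17

17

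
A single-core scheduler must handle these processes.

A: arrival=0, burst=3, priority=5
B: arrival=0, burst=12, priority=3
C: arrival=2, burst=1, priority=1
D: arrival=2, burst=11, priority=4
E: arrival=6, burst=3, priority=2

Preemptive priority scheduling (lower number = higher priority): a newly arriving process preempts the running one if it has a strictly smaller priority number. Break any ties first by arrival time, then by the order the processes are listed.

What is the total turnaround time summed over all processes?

75

Gantt: | B 0-2 | C 2-3 | B 3-6 | E 6-9 | B 9-16 | D 16-27 | A 27-30 |
Completion: A=30  B=16  C=3  D=27  E=9
Turnaround (C−A): A=30  B=16  C=1  D=25  E=3
Turnaround = completion − arrival: A=30, B=16, C=1, D=25, E=3
Total turnaround = 30 + 16 + 1 + 25 + 3 = 75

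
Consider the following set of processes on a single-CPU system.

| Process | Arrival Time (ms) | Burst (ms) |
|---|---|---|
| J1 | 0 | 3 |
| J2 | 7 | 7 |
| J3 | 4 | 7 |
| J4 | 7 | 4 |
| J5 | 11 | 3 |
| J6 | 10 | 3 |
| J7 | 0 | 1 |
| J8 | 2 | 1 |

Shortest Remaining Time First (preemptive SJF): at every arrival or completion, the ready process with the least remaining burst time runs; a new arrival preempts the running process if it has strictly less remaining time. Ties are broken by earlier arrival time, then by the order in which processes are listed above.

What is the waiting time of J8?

0

Gantt: | J7 0-1 | J1 1-2 | J8 2-3 | J1 3-5 | J3 5-7 | J4 7-11 | J6 11-14 | J5 14-17 | J3 17-22 | J2 22-29 |
Completion: J1=5  J2=29  J3=22  J4=11  J5=17  J6=14  J7=1  J8=3
Turnaround (C−A): J1=5  J2=22  J3=18  J4=4  J5=6  J6=4  J7=1  J8=1
Waiting(J8) = turnaround − burst = 1 − 1 = 0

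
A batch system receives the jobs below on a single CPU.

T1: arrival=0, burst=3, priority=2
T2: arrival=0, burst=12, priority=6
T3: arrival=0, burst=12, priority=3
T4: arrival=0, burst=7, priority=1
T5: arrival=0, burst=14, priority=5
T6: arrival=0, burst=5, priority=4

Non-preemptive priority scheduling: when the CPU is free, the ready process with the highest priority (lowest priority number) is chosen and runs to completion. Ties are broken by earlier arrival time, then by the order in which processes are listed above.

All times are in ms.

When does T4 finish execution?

7

Gantt: | T4 0-7 | T1 7-10 | T3 10-22 | T6 22-27 | T5 27-41 | T2 41-53 |
Completion: T1=10  T2=53  T3=22  T4=7  T5=41  T6=27
Turnaround (C−A): T1=10  T2=53  T3=22  T4=7  T5=41  T6=27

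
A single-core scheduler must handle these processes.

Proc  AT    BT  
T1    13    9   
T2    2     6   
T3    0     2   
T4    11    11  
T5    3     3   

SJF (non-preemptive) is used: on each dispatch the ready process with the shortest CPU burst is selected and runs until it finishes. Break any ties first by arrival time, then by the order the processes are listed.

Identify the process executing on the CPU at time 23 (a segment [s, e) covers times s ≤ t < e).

Gantt: | T3 0-2 | T2 2-8 | T5 8-11 | T4 11-22 | T1 22-31 |
Completion: T1=31  T2=8  T3=2  T4=22  T5=11

T1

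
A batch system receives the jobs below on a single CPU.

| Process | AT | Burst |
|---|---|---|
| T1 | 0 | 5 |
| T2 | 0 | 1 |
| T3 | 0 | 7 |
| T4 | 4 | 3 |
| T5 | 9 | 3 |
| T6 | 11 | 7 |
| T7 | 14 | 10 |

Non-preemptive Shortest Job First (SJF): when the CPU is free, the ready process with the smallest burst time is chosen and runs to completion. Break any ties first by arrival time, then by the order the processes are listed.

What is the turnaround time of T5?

Timeline: | T2 0-1 | T1 1-6 | T4 6-9 | T5 9-12 | T3 12-19 | T6 19-26 | T7 26-36 |
Completion: T1=6  T2=1  T3=19  T4=9  T5=12  T6=26  T7=36
Turnaround (C−A): T1=6  T2=1  T3=19  T4=5  T5=3  T6=15  T7=22
Turnaround(T5) = completion − arrival = 12 − 9 = 3

3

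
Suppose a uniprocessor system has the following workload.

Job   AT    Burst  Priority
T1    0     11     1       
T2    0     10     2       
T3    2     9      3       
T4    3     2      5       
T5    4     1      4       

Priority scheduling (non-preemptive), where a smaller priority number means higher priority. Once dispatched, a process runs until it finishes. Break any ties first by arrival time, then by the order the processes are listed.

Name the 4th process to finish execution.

Schedule: | T1 0-11 | T2 11-21 | T3 21-30 | T5 30-31 | T4 31-33 |
Completion: T1=11  T2=21  T3=30  T4=33  T5=31
Finish order: T1 → T2 → T3 → T5 → T4

T5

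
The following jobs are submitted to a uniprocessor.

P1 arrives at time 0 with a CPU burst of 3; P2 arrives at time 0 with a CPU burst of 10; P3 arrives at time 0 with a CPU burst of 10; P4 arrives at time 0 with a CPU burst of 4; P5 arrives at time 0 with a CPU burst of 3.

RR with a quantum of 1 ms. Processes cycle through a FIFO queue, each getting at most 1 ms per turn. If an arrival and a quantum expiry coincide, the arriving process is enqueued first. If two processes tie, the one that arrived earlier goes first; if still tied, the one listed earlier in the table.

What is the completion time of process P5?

Schedule: | P1 0-1 | P2 1-2 | P3 2-3 | P4 3-4 | P5 4-5 | P1 5-6 | P2 6-7 | P3 7-8 | P4 8-9 | P5 9-10 | P1 10-11 | P2 11-12 | P3 12-13 | P4 13-14 | P5 14-15 | P2 15-16 | P3 16-17 | P4 17-18 | P2 18-19 | P3 19-20 | P2 20-21 | P3 21-22 | P2 22-23 | P3 23-24 | P2 24-25 | P3 25-26 | P2 26-27 | P3 27-28 | P2 28-29 | P3 29-30 |
Completion: P1=11  P2=29  P3=30  P4=18  P5=15

15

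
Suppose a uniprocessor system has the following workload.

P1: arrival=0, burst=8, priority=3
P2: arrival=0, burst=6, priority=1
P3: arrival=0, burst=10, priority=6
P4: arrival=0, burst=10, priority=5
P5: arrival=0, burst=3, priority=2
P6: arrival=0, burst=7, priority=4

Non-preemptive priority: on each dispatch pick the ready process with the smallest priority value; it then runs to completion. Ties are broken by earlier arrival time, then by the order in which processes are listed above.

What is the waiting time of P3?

Timeline: | P2 0-6 | P5 6-9 | P1 9-17 | P6 17-24 | P4 24-34 | P3 34-44 |
Completion: P1=17  P2=6  P3=44  P4=34  P5=9  P6=24
Turnaround (C−A): P1=17  P2=6  P3=44  P4=34  P5=9  P6=24
Waiting(P3) = turnaround − burst = 44 − 10 = 34

34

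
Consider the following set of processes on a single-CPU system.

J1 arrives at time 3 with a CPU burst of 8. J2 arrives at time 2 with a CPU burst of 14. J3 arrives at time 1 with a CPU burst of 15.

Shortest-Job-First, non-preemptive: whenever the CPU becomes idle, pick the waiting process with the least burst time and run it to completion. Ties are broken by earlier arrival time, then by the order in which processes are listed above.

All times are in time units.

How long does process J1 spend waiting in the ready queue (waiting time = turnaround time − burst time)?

Schedule: | idle 0-1 | J3 1-16 | J1 16-24 | J2 24-38 |
Completion: J1=24  J2=38  J3=16
Waiting(J1) = turnaround − burst = 21 − 8 = 13

13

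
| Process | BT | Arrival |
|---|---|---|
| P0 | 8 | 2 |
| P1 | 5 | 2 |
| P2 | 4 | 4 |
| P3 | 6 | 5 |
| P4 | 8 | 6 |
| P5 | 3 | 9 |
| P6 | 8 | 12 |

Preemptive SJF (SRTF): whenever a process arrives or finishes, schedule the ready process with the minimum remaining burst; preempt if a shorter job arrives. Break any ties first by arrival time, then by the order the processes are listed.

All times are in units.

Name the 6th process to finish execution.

Schedule: | idle 0-2 | P1 2-7 | P2 7-11 | P5 11-14 | P3 14-20 | P0 20-28 | P4 28-36 | P6 36-44 |
Completion: P0=28  P1=7  P2=11  P3=20  P4=36  P5=14  P6=44
Turnaround (C−A): P0=26  P1=5  P2=7  P3=15  P4=30  P5=5  P6=32
Finish order: P1 → P2 → P5 → P3 → P0 → P4 → P6

P4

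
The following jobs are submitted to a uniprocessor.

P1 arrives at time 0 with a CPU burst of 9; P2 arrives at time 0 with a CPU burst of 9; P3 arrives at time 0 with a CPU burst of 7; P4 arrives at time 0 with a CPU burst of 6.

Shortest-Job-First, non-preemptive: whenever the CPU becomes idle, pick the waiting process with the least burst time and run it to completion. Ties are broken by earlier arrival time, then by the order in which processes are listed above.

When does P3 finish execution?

Timeline: | P4 0-6 | P3 6-13 | P1 13-22 | P2 22-31 |
Completion: P1=22  P2=31  P3=13  P4=6
Turnaround (C−A): P1=22  P2=31  P3=13  P4=6

13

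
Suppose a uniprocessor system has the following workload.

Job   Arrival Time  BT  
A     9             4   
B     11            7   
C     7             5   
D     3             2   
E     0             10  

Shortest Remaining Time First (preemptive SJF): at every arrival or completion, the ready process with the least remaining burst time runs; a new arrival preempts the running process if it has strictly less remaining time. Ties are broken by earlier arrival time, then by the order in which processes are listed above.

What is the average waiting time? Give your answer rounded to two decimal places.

4.80

Schedule: | E 0-3 | D 3-5 | E 5-12 | A 12-16 | C 16-21 | B 21-28 |
Completion: A=16  B=28  C=21  D=5  E=12
Turnaround (C−A): A=7  B=17  C=14  D=2  E=12
Waiting times: A=3, B=10, C=9, D=0, E=2
Average waiting = (3+10+9+0+2) / 5 = 24/5 = 4.80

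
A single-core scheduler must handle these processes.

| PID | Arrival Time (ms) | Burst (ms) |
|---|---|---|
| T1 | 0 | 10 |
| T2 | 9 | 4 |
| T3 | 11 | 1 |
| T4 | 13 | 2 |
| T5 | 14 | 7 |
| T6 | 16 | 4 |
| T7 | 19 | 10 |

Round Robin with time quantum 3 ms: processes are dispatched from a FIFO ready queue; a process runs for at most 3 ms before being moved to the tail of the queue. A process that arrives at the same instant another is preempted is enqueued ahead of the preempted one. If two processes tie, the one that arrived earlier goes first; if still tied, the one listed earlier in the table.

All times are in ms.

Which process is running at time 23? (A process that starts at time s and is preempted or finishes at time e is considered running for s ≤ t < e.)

T7

Timeline: | T1 0-9 | T2 9-12 | T1 12-13 | T3 13-14 | T2 14-15 | T4 15-17 | T5 17-20 | T6 20-23 | T7 23-26 | T5 26-29 | T6 29-30 | T7 30-33 | T5 33-34 | T7 34-38 |
Completion: T1=13  T2=15  T3=14  T4=17  T5=34  T6=30  T7=38
Turnaround (C−A): T1=13  T2=6  T3=3  T4=4  T5=20  T6=14  T7=19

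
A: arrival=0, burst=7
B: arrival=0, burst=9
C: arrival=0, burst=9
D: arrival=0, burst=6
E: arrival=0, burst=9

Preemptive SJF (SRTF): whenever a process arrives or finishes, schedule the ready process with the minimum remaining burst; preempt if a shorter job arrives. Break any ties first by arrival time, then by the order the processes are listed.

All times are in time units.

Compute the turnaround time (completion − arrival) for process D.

Gantt: | D 0-6 | A 6-13 | B 13-22 | C 22-31 | E 31-40 |
Completion: A=13  B=22  C=31  D=6  E=40
Turnaround (C−A): A=13  B=22  C=31  D=6  E=40
Turnaround(D) = completion − arrival = 6 − 0 = 6

6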